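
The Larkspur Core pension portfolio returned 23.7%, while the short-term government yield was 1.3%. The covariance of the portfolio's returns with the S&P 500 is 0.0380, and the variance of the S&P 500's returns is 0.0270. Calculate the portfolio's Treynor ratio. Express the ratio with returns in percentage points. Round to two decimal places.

15.92

β = Cov / Var = 0.0380 / 0.0270 = 1.4074
Treynor = (Rp − Rf) / β = (23.7% − 1.3%) / 1.4074 = 22.40 / 1.4074 = 15.9159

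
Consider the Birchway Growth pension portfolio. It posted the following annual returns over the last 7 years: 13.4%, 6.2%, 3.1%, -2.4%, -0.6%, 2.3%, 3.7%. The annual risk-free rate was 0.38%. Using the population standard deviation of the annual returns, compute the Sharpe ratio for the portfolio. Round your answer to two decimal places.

Mean return r̄ = 25.70 / 7 = 3.6714%
Σ(r − r̄)² = 158.3543; population σ = √(158.3543/7) = 4.7563%
Sharpe = (r̄ − rf) / σ = (3.6714 − 0.38) / 4.7563 = 3.2914 / 4.7563 = 0.6920

0.69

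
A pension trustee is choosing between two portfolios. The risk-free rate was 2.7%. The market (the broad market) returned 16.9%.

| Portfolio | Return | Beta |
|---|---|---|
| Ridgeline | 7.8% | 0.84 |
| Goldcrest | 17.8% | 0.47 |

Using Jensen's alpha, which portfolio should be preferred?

Goldcrest

Ridgeline: α = 7.8% − [2.7% + 0.84 × (16.9% − 2.7%)] = -6.828
Goldcrest: α = 17.8% − [2.7% + 0.47 × (16.9% − 2.7%)] = 8.426
Highest: Goldcrest (8.426).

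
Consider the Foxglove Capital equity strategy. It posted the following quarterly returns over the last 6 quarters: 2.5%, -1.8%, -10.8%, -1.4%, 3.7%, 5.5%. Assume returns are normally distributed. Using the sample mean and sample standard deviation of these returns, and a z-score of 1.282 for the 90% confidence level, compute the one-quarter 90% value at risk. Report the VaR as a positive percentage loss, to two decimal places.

r̄ = (2.5 − 1.8 − 10.8 − 1.4 + 3.7 + 5.5) / 6 = -2.30 / 6 = -0.3833%
Sample σ = √[Σ(r − r̄)² / 5] = √[171.1483 / 5] = √34.2297 = 5.8506%
VaR = −(r̄ − z·σ) = −(-0.3833 − 1.282 × 5.8506) = −(-7.8838) = 7.8838%

7.88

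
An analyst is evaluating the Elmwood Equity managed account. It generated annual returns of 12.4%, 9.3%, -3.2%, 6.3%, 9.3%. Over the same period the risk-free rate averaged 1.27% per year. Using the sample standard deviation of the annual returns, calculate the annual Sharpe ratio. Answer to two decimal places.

r̄ = (12.4 + 9.3 − 3.2 + 6.3 + 9.3) / 5 = 34.10 / 5 = 6.8200%
Σ(r − r̄)² = (12.4 − 6.8200)² + (9.3 − 6.8200)² + … = 144.1080
sample σ = √(144.1080 / 4) = √36.0270 = 6.0022%
Sharpe = (r̄ − rf) / σ = (6.8200 − 1.27) / 6.0022 = 5.5500 / 6.0022 = 0.9247

0.92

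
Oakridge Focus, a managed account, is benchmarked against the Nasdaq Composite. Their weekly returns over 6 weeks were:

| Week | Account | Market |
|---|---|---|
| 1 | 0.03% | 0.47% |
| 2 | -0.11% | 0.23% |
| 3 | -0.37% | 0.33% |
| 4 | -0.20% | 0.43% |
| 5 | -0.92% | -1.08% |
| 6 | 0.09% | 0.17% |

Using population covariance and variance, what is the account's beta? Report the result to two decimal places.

r̄p = -0.2467%,  r̄m = 0.0917%
Cov = Σ(rp − r̄p)(rm − r̄m) / 6 = 0.1542
Var(rm) = Σ(rm − r̄m)² / 6 = 0.2854
β = Cov / Var = 0.1542 / 0.2854 = 0.5403

0.54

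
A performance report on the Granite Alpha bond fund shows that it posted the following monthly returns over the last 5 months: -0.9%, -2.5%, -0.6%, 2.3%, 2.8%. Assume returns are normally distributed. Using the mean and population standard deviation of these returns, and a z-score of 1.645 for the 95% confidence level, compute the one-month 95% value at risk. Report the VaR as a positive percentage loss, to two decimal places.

3.10

Mean return r̄ = 1.10 / 5 = 0.2200%
Σ(r − r̄)² = 20.3080; population σ = √(20.3080/5) = 2.0153%
VaR = −(r̄ − z·σ) = −(0.2200 − 1.645 × 2.0153) = −(-3.0952) = 3.0952%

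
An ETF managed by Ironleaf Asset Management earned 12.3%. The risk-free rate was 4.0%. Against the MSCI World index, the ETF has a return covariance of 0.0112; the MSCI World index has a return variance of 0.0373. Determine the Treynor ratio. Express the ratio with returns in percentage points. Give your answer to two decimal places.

27.64

β = Cov / Var = 0.0112 / 0.0373 = 0.3003
Treynor = (Rp − Rf) / β = (12.3% − 4.0%) / 0.3003 = 8.30 / 0.3003 = 27.6390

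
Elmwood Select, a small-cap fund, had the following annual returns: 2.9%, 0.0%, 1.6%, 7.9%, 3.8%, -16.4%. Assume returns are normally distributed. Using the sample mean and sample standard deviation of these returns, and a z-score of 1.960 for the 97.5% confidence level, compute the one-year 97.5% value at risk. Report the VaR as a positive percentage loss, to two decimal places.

16.59

r̄ = (2.9 + 0 + 1.6 + 7.9 + 3.8 − 16.4) / 6 = -0.0333%
Σ(r − r̄)² = (2.9 − (-0.0333))² + (0 − (-0.0333))² + … = 356.7733
σ = √[356.7733 / 5] = 8.4472%
VaR = −(r̄ − z·σ) = −(-0.0333 − 1.960 × 8.4472) = −(-16.5898) = 16.5898%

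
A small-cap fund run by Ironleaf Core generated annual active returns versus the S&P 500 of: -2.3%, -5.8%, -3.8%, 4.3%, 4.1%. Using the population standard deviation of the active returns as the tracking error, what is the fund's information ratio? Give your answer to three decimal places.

-0.169

Mean return r̄ = -3.50 / 5 = -0.7000%
Σ(r − r̄)² = (-2.3 − (-0.7000))² + (-5.8 − (-0.7000))² + … = 86.2200
population σ = √(86.2200 / 5) = √17.2440 = 4.1526%
IR = r̄ / tracking error = -0.7000 / 4.1526 = -0.1686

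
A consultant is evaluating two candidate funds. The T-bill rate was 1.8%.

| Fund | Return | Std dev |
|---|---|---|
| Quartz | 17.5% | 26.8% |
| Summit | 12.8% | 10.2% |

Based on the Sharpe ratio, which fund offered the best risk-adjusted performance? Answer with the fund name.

Quartz: Sharpe ratio = (17.5% − 1.8%) / 26.8% = 0.586
Summit: Sharpe ratio = (12.8% − 1.8%) / 10.2% = 1.078
Highest: Summit (1.078).

Summit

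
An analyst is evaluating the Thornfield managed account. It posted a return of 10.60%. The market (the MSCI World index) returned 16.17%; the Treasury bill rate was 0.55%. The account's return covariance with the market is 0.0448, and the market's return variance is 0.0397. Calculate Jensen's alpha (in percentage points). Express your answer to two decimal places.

β = Cov / Var = 0.0448 / 0.0397 = 1.1285
E[R] = Rf + β(Rm − Rf) = 0.55% + 1.1285 × (16.17% − 0.55%) = 18.1772%
α = Rp − E[R] = 10.60% − 18.1772% = -7.5772

-7.58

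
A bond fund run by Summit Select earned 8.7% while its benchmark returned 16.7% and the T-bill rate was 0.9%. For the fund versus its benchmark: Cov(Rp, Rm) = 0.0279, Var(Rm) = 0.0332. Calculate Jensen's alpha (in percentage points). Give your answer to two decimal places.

β = Cov / Var = 0.0279 / 0.0332 = 0.8404
E[R] = Rf + β(Rm − Rf) = 0.9% + 0.8404 × (16.7% − 0.9%) = 14.1783%
α = Rp − E[R] = 8.7% − 14.1783% = -5.4783

-5.48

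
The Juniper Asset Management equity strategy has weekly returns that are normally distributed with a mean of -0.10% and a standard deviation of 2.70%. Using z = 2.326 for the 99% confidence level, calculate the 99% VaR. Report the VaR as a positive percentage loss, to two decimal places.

6.38

VaR (as % loss) = −(μ − z·σ) = −(-0.10% − 2.326 × 2.70%) = −(-6.3802%) = 6.3802%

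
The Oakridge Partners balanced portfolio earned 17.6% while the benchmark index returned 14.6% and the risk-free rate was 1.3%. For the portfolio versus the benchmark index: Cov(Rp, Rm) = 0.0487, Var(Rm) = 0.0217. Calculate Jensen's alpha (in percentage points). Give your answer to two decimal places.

-13.55

β = Cov / Var = 0.0487 / 0.0217 = 2.2442
E[R] = Rf + β(Rm − Rf) = 1.3% + 2.2442 × (14.6% − 1.3%) = 31.1479%
α = Rp − E[R] = 17.6% − 31.1479% = -13.5479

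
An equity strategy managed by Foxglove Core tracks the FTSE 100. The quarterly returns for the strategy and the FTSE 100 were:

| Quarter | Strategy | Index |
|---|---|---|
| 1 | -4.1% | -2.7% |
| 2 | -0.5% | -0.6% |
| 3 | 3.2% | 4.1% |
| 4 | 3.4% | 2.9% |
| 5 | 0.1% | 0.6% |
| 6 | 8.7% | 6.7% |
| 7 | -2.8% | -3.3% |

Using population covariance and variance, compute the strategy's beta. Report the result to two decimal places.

1.16

r̄p = 1.1429%,  r̄m = 1.1000%
Cov = Σ(rp − r̄p)(rm − r̄m) / 7 = 13.3057
Var(rm) = Σ(rm − r̄m)² / 7 = 11.5057
β = Cov / Var = 13.3057 / 11.5057 = 1.1564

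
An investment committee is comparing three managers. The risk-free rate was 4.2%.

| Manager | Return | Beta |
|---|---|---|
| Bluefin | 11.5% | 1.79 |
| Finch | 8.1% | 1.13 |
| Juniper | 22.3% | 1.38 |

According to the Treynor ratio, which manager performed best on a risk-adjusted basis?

Juniper

Bluefin: Treynor = (11.5% − 4.2%) / 1.79 = 4.078
Finch: Treynor = (8.1% − 4.2%) / 1.13 = 3.451
Juniper: Treynor = (22.3% − 4.2%) / 1.38 = 13.116
Highest: Juniper (13.116).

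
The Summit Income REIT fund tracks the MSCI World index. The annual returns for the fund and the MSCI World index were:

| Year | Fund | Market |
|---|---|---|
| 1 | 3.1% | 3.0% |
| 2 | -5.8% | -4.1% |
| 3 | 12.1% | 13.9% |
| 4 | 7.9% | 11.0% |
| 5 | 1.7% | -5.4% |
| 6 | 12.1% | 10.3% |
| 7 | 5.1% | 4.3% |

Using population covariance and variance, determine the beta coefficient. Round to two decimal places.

r̄p = 5.1714%,  r̄m = 4.7143%
Cov = Σ(rp − r̄p)(rm − r̄m) / 7 = 36.4133
Var(rm) = Σ(rm − r̄m)² / 7 = 48.3127
β = Cov / Var = 36.4133 / 48.3127 = 0.7537

0.75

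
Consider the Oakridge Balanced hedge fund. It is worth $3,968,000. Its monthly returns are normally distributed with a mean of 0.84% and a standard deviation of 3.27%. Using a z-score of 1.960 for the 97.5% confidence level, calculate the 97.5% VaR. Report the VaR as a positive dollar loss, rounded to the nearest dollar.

Return at the 97.5% tail: μ − z·σ = 0.84% − 1.960 × 3.27% = 0.84 − 6.4092 = -5.5692%
VaR = −(-5.5692%) × $3,968,000 = 5.5692% × $3,968,000 = $220,986

$220,986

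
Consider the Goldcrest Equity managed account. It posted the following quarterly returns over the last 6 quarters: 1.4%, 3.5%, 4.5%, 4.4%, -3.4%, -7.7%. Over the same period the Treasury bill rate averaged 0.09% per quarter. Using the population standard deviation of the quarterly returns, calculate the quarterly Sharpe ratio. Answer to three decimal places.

r̄ = (1.4 + 3.5 + 4.5 + 4.4 − 3.4 − 7.7) / 6 = 2.70 / 6 = 0.4500%
Σ(r − r̄)² = 123.4550; population σ = √(123.4550/6) = 4.5361%
Sharpe = (r̄ − rf) / σ = (0.4500 − 0.09) / 4.5361 = 0.3600 / 4.5361 = 0.0794

0.079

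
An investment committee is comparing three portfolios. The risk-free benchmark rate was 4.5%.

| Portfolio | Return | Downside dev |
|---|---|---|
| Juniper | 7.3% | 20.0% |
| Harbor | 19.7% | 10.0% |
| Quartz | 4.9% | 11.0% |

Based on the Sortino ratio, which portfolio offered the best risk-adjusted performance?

Juniper: Sortino ratio = (7.3% − 4.5%) / 20.0% = 0.140
Harbor: Sortino ratio = (19.7% − 4.5%) / 10.0% = 1.520
Quartz: Sortino ratio = (4.9% − 4.5%) / 11.0% = 0.036
Highest: Harbor (1.520).

Harbor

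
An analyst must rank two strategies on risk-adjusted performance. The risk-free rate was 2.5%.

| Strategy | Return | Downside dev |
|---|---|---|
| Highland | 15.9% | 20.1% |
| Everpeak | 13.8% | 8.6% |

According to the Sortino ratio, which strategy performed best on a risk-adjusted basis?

Highland: Sortino ratio = (15.9% − 2.5%) / 20.1% = 0.667
Everpeak: Sortino ratio = (13.8% − 2.5%) / 8.6% = 1.314
Highest: Everpeak (1.314).

Everpeak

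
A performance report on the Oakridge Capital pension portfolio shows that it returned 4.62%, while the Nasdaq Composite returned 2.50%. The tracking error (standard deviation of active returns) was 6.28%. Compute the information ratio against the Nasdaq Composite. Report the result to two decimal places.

IR = (Rp − Rb) / TE = (4.62% − 2.50%) / 6.28% = 2.12% / 6.28% = 0.3376

0.34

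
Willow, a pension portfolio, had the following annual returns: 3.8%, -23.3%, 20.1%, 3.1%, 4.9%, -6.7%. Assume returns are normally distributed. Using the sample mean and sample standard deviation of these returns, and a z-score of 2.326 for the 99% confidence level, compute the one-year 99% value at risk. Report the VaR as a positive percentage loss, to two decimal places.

r̄ = (3.8 − 23.3 + 20.1 + 3.1 + 4.9 − 6.7) / 6 = 0.3167%
Σ(r − r̄)² = (3.8 − 0.3167)² + (-23.3 − 0.3167)² + … = 1039.2483
sample σ = √(1039.2483 / 5) = √207.8497 = 14.4170%
VaR = −(r̄ − z·σ) = −(0.3167 − 2.326 × 14.4170) = −(-33.2172) = 33.2172%

33.22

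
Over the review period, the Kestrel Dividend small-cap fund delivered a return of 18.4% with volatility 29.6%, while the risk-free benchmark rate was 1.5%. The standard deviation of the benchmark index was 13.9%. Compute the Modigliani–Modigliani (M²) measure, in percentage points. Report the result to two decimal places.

Sharpe = (Rp − Rf) / σp = (18.4% − 1.5%) / 29.6% = 0.5709
M² = Rf + Sharpe × σm = 1.5% + 0.5709 × 13.9% = 9.4355%

9.44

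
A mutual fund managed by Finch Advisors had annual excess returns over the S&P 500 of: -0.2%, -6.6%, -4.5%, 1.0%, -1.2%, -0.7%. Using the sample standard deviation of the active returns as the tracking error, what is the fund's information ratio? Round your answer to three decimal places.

Mean return r̄ = -12.20 / 6 = -2.0333%
Σ(r − r̄)² = (-0.2 − (-2.0333))² + (-6.6 − (-2.0333))² + (-4.5 − (-2.0333))² + … = 41.9733
sample σ = √(41.9733 / 5) = √8.3947 = 2.8974%
IR = r̄ / tracking error = -2.0333 / 2.8974 = -0.7018

-0.702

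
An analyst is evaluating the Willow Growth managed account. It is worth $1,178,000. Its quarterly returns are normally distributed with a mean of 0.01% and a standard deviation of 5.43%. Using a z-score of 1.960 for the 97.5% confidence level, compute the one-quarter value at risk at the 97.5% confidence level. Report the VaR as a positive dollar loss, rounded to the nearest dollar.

$125,254

Return at the 97.5% tail: μ − z·σ = 0.01% − 1.960 × 5.43% = 0.01 − 10.6428 = -10.6328%
VaR = −(-10.6328%) × $1,178,000 = 10.6328% × $1,178,000 = $125,254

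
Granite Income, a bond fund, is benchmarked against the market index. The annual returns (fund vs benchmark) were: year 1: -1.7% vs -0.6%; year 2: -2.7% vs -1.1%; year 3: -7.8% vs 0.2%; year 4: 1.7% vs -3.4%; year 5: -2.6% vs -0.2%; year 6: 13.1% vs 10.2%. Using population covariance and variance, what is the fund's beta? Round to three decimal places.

1.158

r̄p = 0.0000%,  r̄m = 0.8500%
Cov = Σ(rp − r̄p)(rm − r̄m) / 6 = 21.7983
Var(rm) = Σ(rm − r̄m)² / 6 = 18.8192
β = Cov / Var = 21.7983 / 18.8192 = 1.1583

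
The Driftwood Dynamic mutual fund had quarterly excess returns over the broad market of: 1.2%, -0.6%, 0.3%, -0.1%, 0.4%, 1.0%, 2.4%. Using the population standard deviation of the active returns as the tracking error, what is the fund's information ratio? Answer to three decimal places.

Mean return r̄ = 4.60 / 7 = 0.6571%
Population std dev = √[5.7971 / 7] = 0.9100%
IR = r̄ / tracking error = 0.6571 / 0.9100 = 0.7221

0.722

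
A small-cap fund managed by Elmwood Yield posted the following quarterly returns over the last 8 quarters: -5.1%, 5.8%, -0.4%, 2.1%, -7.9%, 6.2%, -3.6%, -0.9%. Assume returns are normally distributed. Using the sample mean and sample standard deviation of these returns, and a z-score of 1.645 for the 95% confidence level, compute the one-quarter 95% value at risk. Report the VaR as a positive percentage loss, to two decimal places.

8.75

Mean return r̄ = -3.80 / 8 = -0.4750%
Sample std dev = √[177.0350 / 7] = 5.0290%
VaR = −(r̄ − z·σ) = −(-0.4750 − 1.645 × 5.0290) = −(-8.7477) = 8.7477%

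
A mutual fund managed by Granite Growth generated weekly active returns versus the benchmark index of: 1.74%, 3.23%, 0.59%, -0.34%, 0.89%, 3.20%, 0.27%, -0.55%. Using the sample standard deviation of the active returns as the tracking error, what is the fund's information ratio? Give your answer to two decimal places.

0.77

Mean return μ = 9.030 / 8 = 1.1288%
Sample std dev = √[15.1391 / 7] = 1.4706%
IR = μ / tracking error = 1.1288 / 1.4706 = 0.7676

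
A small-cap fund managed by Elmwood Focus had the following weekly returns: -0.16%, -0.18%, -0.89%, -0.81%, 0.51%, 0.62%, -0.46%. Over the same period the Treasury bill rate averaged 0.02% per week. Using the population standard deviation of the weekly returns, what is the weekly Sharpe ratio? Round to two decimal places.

r̄ = (-0.16 − 0.18 − 0.89 − 0.81 + 0.51 + 0.62 − 0.46) / 7 = -1.370 / 7 = -0.1957%
Σ(r − r̄)² = (-0.16 − (-0.1957))² + (-0.18 − (-0.1957))² + (-0.89 − (-0.1957))² + … = 2.0942
population σ = √(2.0942 / 7) = √0.2992 = 0.5470%
Sharpe = (r̄ − rf) / σ = (-0.1957 − 0.02) / 0.5470 = -0.2157 / 0.5470 = -0.3943

-0.39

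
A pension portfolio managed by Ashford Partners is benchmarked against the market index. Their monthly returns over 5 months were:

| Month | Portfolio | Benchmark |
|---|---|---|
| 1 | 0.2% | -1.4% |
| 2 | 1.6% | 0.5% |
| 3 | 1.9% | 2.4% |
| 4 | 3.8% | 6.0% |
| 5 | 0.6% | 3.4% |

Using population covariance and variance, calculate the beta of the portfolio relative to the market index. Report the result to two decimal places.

0.39

r̄p = 1.6200%,  r̄m = 2.1800%
Cov = Σ(rp − r̄p)(rm − r̄m) / 5 = 2.4524
Var(rm) = Σ(rm − r̄m)² / 5 = 6.3536
β = Cov / Var = 2.4524 / 6.3536 = 0.3860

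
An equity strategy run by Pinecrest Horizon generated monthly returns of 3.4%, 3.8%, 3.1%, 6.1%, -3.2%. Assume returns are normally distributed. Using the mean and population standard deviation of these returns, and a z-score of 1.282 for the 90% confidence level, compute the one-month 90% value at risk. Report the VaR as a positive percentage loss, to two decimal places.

r̄ = (3.4 + 3.8 + 3.1 + 6.1 − 3.2) / 5 = 2.6400%
Σ(r − r̄)² = 48.2120; population σ = √(48.2120/5) = 3.1052%
VaR = −(r̄ − z·σ) = −(2.6400 − 1.282 × 3.1052) = −(-1.3409) = 1.3409%

1.34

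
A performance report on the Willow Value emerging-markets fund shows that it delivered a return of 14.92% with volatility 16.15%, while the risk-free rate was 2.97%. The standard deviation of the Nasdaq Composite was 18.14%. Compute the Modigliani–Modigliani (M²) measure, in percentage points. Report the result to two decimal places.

16.39

Sharpe = (Rp − Rf) / σp = (14.92% − 2.97%) / 16.15% = 0.7399
M² = Rf + Sharpe × σm = 2.97% + 0.7399 × 18.14% = 16.3918%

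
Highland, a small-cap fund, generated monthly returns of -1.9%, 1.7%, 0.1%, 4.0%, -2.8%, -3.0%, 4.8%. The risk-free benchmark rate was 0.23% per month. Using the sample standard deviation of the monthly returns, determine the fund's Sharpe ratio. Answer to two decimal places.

r̄ = (-1.9 + 1.7 + 0.1 + 4 − 2.8 − 3 + 4.8) / 7 = 2.90 / 7 = 0.4143%
Σ(r − r̄)² = (-1.9 − 0.4143)² + (1.7 − 0.4143)² + … = 61.1886
sample σ = √(61.1886 / 6) = √10.1981 = 3.1934%
Sharpe = (r̄ − rf) / σ = (0.4143 − 0.23) / 3.1934 = 0.1843 / 3.1934 = 0.0577

0.06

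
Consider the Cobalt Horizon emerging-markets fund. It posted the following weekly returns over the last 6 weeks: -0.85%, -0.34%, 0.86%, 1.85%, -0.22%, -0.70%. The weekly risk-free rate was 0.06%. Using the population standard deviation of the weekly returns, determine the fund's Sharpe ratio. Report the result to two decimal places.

r̄ = (-0.85 − 0.34 + 0.86 + 1.85 − 0.22 − 0.7) / 6 = 0.1000%
Population std dev = √[5.4786 / 6] = 0.9556%
Sharpe = (r̄ − rf) / σ = (0.1000 − 0.06) / 0.9556 = 0.0400 / 0.9556 = 0.0419

0.04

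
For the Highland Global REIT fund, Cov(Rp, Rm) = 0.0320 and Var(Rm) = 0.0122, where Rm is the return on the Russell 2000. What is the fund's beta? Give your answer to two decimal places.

2.62

β = Cov(Rp, Rm) / Var(Rm) = 0.0320 / 0.0122 = 2.6230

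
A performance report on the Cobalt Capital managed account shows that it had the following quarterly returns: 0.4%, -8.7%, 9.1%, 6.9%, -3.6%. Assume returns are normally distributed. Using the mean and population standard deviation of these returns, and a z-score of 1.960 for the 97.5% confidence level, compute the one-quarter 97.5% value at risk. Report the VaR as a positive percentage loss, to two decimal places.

Mean return r̄ = 4.10 / 5 = 0.8200%
Σ(r − r̄)² = (0.4 − 0.8200)² + (-8.7 − 0.8200)² + … = 215.8680
σ = √[215.8680 / 5] = 6.5707%
VaR = −(r̄ − z·σ) = −(0.8200 − 1.960 × 6.5707) = −(-12.0586) = 12.0586%

12.06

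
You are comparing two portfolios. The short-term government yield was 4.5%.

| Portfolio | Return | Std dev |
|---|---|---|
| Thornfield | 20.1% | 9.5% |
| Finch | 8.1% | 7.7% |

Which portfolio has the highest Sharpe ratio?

Thornfield

Thornfield: Sharpe ratio = (20.1% − 4.5%) / 9.5% = 1.642
Finch: Sharpe ratio = (8.1% − 4.5%) / 7.7% = 0.468
Highest: Thornfield (1.642).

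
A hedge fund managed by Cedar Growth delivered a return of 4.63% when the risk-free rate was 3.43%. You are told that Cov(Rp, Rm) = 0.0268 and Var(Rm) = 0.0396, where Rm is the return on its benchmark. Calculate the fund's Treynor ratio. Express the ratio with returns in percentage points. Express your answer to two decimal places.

β = Cov / Var = 0.0268 / 0.0396 = 0.6768
Treynor = (Rp − Rf) / β = (4.63% − 3.43%) / 0.6768 = 1.20 / 0.6768 = 1.7730

1.77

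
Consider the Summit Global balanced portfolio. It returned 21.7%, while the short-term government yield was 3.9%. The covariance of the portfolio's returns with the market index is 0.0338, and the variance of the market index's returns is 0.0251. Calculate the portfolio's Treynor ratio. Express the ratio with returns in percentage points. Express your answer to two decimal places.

13.22

β = Cov / Var = 0.0338 / 0.0251 = 1.3466
Treynor = (Rp − Rf) / β = (21.7% − 3.9%) / 1.3466 = 17.80 / 1.3466 = 13.2185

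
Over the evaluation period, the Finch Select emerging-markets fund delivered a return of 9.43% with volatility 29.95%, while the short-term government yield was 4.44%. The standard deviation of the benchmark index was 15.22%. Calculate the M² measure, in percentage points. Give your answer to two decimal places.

6.98

Sharpe = (Rp − Rf) / σp = (9.43% − 4.44%) / 29.95% = 0.1666
M² = Rf + Sharpe × σm = 4.44% + 0.1666 × 15.22% = 6.9757%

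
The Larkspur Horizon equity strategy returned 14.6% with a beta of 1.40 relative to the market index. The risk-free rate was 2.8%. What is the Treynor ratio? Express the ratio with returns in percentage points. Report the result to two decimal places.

8.43

Treynor = (Rp − Rf) / β = (14.6% − 2.8%) / 1.40 = 11.80 / 1.40 = 8.4286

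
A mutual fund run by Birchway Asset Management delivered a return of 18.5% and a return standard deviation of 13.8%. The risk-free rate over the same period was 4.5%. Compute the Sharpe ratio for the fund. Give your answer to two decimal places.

Sharpe = (Rp − Rf) / σp = (18.5% − 4.5%) / 13.8% = 14.00% / 13.8% = 1.0145

1.01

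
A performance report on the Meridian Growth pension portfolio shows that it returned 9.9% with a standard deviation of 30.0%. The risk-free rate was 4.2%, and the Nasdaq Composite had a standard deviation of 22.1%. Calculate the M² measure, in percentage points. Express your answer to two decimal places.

8.40

Sharpe = (Rp − Rf) / σp = (9.9% − 4.2%) / 30.0% = 0.1900
M² = Rf + Sharpe × σm = 4.2% + 0.1900 × 22.1% = 8.3990%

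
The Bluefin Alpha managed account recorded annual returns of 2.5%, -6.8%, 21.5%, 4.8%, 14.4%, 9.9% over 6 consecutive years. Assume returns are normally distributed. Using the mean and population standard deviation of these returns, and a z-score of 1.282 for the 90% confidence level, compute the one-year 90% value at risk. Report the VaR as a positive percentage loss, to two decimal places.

3.82

μ = (2.5 − 6.8 + 21.5 + 4.8 + 14.4 + 9.9) / 6 = 7.7167%
Σ(r − μ)² = (2.5 − 7.7167)² + (-6.8 − 7.7167)² + … = 485.8683
σ = √[485.8683 / 6] = 8.9988%
VaR = −(μ − z·σ) = −(7.7167 − 1.282 × 8.9988) = −(-3.8198) = 3.8198%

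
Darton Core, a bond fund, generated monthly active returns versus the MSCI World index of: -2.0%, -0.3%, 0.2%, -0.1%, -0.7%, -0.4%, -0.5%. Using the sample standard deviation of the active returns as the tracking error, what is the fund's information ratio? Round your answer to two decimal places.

r̄ = (-2 − 0.3 + 0.2 − 0.1 − 0.7 − 0.4 − 0.5) / 7 = -0.5429%
Σ(r − r̄)² = (-2 − (-0.5429))² + (-0.3 − (-0.5429))² + … = 2.9771
σ = √[2.9771 / 6] = 0.7044%
IR = r̄ / tracking error = -0.5429 / 0.7044 = -0.7707

-0.77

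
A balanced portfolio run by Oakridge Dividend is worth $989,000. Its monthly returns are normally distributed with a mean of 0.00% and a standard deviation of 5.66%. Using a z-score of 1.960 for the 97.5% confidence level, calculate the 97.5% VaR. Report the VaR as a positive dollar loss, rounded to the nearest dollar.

Return at the 97.5% tail: μ − z·σ = 0.00% − 1.960 × 5.66% = 0 − 11.0936 = -11.0936%
VaR = −(-11.0936%) × $989,000 = 11.0936% × $989,000 = $109,716

$109,716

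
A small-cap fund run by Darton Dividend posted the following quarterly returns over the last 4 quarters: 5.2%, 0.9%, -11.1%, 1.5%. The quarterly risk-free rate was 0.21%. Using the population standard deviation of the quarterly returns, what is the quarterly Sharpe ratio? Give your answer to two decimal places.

r̄ = (5.2 + 0.9 − 11.1 + 1.5) / 4 = -3.50 / 4 = -0.8750%
Σ(r − r̄)² = 150.2475; population σ = √(150.2475/4) = 6.1288%
Sharpe = (r̄ − rf) / σ = (-0.8750 − 0.21) / 6.1288 = -1.0850 / 6.1288 = -0.1770

-0.18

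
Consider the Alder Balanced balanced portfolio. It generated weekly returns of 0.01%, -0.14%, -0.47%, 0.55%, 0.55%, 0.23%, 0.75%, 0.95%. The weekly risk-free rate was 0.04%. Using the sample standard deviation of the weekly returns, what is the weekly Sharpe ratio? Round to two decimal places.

Mean return μ = 2.430 / 8 = 0.3038%
Σ(r − μ)² = (0.01 − 0.3038)² + (-0.14 − 0.3038)² + … = 1.6254
σ = √[1.6254 / 7] = 0.4819%
Sharpe = (μ − rf) / σ = (0.3038 − 0.04) / 0.4819 = 0.2638 / 0.4819 = 0.5474

0.55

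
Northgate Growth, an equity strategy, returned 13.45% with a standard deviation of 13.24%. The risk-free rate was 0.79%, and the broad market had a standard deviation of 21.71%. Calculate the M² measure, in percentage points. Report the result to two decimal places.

Sharpe = (Rp − Rf) / σp = (13.45% − 0.79%) / 13.24% = 0.9562
M² = Rf + Sharpe × σm = 0.79% + 0.9562 × 21.71% = 21.5491%

21.55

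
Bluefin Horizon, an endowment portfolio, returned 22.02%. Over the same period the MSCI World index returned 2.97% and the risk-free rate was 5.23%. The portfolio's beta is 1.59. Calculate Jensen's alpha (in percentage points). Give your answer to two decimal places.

CAPM expected return = Rf + β(Rm − Rf) = 5.23% + 1.59 × (2.97% − 5.23%) = 5.23 + 1.59 × -2.26 = 1.6366%
Jensen's α = Rp − E[R] = 22.02% − 1.6366% = 20.3834

20.38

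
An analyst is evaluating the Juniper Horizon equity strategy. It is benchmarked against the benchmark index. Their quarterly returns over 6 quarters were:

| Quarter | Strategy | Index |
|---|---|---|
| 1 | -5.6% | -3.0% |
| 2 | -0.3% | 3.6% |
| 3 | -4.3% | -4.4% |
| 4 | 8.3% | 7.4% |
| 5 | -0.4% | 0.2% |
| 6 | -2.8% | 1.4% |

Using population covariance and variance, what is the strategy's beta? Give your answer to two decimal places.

r̄p = -0.8500%,  r̄m = 0.8667%
Cov = Σ(rp − r̄p)(rm − r̄m) / 6 = 16.0800
Var(rm) = Σ(rm − r̄m)² / 6 = 15.5956
β = Cov / Var = 16.0800 / 15.5956 = 1.0311

1.03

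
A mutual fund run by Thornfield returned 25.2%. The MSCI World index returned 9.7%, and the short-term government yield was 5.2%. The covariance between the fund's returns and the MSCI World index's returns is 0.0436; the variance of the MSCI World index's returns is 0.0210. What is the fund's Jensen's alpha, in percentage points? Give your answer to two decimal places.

β = Cov / Var = 0.0436 / 0.0210 = 2.0762
E[R] = Rf + β(Rm − Rf) = 5.2% + 2.0762 × (9.7% − 5.2%) = 14.5429%
α = Rp − E[R] = 25.2% − 14.5429% = 10.6571

10.66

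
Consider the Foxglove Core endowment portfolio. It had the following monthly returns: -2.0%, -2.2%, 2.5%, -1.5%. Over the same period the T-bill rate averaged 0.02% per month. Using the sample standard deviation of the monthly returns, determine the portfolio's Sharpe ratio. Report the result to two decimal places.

r̄ = (-2 − 2.2 + 2.5 − 1.5) / 4 = -0.8000%
Σ(r − r̄)² = 14.7800; sample σ = √(14.7800/3) = 2.2196%
Sharpe = (r̄ − rf) / σ = (-0.8000 − 0.02) / 2.2196 = -0.8200 / 2.2196 = -0.3694

-0.37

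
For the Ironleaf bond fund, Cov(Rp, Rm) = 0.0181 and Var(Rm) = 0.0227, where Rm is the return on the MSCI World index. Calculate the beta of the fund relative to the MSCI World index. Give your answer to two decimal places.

β = Cov(Rp, Rm) / Var(Rm) = 0.0181 / 0.0227 = 0.7974

0.80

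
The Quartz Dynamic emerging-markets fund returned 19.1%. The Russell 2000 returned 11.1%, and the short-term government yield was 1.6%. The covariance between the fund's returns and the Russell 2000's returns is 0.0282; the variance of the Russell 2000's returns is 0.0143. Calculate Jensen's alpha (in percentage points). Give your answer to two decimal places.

β = Cov / Var = 0.0282 / 0.0143 = 1.9720
E[R] = Rf + β(Rm − Rf) = 1.6% + 1.9720 × (11.1% − 1.6%) = 20.3340%
α = Rp − E[R] = 19.1% − 20.3340% = -1.2340

-1.23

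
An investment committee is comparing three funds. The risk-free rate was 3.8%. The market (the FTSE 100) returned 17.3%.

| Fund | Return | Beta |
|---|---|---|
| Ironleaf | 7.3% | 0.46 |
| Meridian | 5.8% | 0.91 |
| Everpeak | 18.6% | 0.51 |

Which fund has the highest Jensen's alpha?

Ironleaf: α = 7.3% − [3.8% + 0.46 × (17.3% − 3.8%)] = -2.710
Meridian: α = 5.8% − [3.8% + 0.91 × (17.3% − 3.8%)] = -10.285
Everpeak: α = 18.6% − [3.8% + 0.51 × (17.3% − 3.8%)] = 7.915
Highest: Everpeak (7.915).

Everpeak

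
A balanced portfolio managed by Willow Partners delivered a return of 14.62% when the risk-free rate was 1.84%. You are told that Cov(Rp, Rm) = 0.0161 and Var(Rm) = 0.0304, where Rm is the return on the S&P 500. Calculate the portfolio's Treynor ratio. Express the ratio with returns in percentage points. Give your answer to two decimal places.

β = Cov / Var = 0.0161 / 0.0304 = 0.5296
Treynor = (Rp − Rf) / β = (14.62% − 1.84%) / 0.5296 = 12.78 / 0.5296 = 24.1314

24.13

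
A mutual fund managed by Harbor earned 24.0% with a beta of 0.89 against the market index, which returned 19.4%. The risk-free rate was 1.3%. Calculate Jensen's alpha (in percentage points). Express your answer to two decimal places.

CAPM expected return = Rf + β(Rm − Rf) = 1.3% + 0.89 × (19.4% − 1.3%) = 1.3 + 0.89 × 18.10 = 17.4090%
Jensen's α = Rp − E[R] = 24.0% − 17.4090% = 6.5910

6.59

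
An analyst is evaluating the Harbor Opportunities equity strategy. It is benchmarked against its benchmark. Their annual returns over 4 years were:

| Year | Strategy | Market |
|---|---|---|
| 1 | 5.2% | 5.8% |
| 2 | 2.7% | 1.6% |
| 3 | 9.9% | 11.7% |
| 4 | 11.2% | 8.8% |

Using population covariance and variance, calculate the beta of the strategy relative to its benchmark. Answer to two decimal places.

0.83

r̄p = 7.2500%,  r̄m = 6.9750%
Cov = Σ(rp − r̄p)(rm − r̄m) / 4 = 11.6488
Var(rm) = Σ(rm − r̄m)² / 4 = 13.9819
β = Cov / Var = 11.6488 / 13.9819 = 0.8331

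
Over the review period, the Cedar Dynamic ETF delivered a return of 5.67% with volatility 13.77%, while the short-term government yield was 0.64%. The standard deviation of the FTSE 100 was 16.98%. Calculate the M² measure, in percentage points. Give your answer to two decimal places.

Sharpe = (Rp − Rf) / σp = (5.67% − 0.64%) / 13.77% = 0.3653
M² = Rf + Sharpe × σm = 0.64% + 0.3653 × 16.98% = 6.8428%

6.84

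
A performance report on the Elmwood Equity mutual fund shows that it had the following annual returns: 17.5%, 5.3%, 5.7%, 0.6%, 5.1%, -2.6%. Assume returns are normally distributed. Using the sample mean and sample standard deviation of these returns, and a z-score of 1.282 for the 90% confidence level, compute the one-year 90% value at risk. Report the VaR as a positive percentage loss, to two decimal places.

Mean return r̄ = 31.60 / 6 = 5.2667%
Sample σ = √[Σ(r − r̄)² / 5] = √[233.5333 / 5] = √46.7067 = 6.8342%
VaR = −(r̄ − z·σ) = −(5.2667 − 1.282 × 6.8342) = −(-3.4947) = 3.4947%

3.49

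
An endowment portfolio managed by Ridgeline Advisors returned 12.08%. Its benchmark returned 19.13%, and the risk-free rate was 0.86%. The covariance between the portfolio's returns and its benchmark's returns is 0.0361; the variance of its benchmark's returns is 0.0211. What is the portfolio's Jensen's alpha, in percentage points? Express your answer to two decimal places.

-20.04

β = Cov / Var = 0.0361 / 0.0211 = 1.7109
E[R] = Rf + β(Rm − Rf) = 0.86% + 1.7109 × (19.13% − 0.86%) = 32.1181%
α = Rp − E[R] = 12.08% − 32.1181% = -20.0381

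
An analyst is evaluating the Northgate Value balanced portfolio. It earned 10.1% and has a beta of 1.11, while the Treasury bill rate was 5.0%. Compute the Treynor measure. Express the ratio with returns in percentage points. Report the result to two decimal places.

4.59

Treynor = (Rp − Rf) / β = (10.1% − 5.0%) / 1.11 = 5.10 / 1.11 = 4.5946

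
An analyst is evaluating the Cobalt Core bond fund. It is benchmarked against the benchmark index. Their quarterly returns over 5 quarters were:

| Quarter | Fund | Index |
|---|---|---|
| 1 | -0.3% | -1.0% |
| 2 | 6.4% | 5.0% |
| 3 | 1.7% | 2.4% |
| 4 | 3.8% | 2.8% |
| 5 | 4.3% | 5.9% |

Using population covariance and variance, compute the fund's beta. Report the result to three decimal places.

0.846

r̄p = 3.1800%,  r̄m = 3.0200%
Cov = Σ(rp − r̄p)(rm − r̄m) / 5 = 4.8744
Var(rm) = Σ(rm − r̄m)² / 5 = 5.7616
β = Cov / Var = 4.8744 / 5.7616 = 0.8460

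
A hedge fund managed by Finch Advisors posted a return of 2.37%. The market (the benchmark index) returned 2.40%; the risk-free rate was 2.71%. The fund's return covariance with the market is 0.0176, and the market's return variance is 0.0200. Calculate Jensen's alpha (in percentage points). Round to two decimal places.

β = Cov / Var = 0.0176 / 0.0200 = 0.8800
E[R] = Rf + β(Rm − Rf) = 2.71% + 0.8800 × (2.40% − 2.71%) = 2.4372%
α = Rp − E[R] = 2.37% − 2.4372% = -0.0672

-0.07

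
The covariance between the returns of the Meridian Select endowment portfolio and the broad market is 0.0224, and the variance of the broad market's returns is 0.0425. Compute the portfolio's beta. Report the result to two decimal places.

0.53

β = Cov(Rp, Rm) / Var(Rm) = 0.0224 / 0.0425 = 0.5271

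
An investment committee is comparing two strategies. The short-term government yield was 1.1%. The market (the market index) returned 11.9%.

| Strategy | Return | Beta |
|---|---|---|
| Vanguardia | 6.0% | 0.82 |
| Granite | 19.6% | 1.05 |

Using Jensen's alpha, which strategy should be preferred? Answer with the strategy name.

Vanguardia: α = 6.0% − [1.1% + 0.82 × (11.9% − 1.1%)] = -3.956
Granite: α = 19.6% − [1.1% + 1.05 × (11.9% − 1.1%)] = 7.160
Highest: Granite (7.160).

Granite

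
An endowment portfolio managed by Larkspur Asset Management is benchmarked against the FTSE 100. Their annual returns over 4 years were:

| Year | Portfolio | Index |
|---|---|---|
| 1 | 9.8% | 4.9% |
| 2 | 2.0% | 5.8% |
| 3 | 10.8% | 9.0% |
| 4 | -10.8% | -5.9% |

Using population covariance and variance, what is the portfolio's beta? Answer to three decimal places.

r̄p = 2.9500%,  r̄m = 3.4500%
Cov = Σ(rp − r̄p)(rm − r̄m) / 4 = 44.9575
Var(rm) = Σ(rm − r̄m)² / 4 = 31.4625
β = Cov / Var = 44.9575 / 31.4625 = 1.4289

1.429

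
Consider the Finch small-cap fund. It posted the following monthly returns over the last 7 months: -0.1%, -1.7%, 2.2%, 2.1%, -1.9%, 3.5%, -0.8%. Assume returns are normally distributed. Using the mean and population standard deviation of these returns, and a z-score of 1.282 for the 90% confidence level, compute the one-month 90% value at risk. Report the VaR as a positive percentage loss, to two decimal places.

2.05

Mean return r̄ = 3.30 / 7 = 0.4714%
Σ(r − r̄)² = 27.0943; population σ = √(27.0943/7) = 1.9674%
VaR = −(r̄ − z·σ) = −(0.4714 − 1.282 × 1.9674) = −(-2.0508) = 2.0508%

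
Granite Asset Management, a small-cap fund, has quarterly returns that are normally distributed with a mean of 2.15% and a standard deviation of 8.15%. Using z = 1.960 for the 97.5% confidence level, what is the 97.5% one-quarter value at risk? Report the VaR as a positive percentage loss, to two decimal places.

13.82

VaR (as % loss) = −(μ − z·σ) = −(2.15% − 1.960 × 8.15%) = −(-13.8240%) = 13.8240%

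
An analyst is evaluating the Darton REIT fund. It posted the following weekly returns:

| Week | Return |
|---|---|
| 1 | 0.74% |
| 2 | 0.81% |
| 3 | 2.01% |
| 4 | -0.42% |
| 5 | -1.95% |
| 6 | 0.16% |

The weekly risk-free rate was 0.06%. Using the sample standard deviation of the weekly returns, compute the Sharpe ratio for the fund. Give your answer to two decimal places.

0.12

r̄ = (0.74 + 0.81 + 2.01 − 0.42 − 1.95 + 0.16) / 6 = 0.2250%
Σ(r − r̄)² = (0.74 − 0.2250)² + (0.81 − 0.2250)² + … = 8.9446
σ = √[8.9446 / 5] = 1.3375%
Sharpe = (r̄ − rf) / σ = (0.2250 − 0.06) / 1.3375 = 0.1650 / 1.3375 = 0.1234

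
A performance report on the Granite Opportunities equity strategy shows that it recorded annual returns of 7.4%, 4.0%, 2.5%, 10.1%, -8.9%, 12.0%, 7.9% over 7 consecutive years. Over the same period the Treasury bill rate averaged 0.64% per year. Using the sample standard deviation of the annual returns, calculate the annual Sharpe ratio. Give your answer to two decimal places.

Mean return r̄ = 35.00 / 7 = 5.0000%
Sample σ = √[Σ(r − r̄)² / 6] = √[289.6400 / 6] = √48.2733 = 6.9479%
Sharpe = (r̄ − rf) / σ = (5.0000 − 0.64) / 6.9479 = 4.3600 / 6.9479 = 0.6275

0.63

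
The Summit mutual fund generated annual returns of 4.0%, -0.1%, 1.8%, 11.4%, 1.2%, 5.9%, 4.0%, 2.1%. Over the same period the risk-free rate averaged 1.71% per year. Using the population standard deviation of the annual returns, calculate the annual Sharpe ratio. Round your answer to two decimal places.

0.62

Mean return μ = 30.30 / 8 = 3.7875%
Population std dev = √[91.1088 / 8] = 3.3747%
Sharpe = (μ − rf) / σ = (3.7875 − 1.71) / 3.3747 = 2.0775 / 3.3747 = 0.6156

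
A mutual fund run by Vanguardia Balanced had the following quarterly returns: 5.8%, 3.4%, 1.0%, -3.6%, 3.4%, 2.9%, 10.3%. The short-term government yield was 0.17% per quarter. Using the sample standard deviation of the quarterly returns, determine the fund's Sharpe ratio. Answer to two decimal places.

r̄ = (5.8 + 3.4 + 1 − 3.6 + 3.4 + 2.9 + 10.3) / 7 = 23.20 / 7 = 3.3143%
Σ(r − r̄)² = (5.8 − 3.3143)² + (3.4 − 3.3143)² + (1 − 3.3143)² + … = 108.3286
sample σ = √(108.3286 / 6) = √18.0548 = 4.2491%
Sharpe = (r̄ − rf) / σ = (3.3143 − 0.17) / 4.2491 = 3.1443 / 4.2491 = 0.7400

0.74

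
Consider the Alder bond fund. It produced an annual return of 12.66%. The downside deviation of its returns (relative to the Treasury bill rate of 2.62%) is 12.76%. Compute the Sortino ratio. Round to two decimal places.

Sortino = (Rp − Rf) / σd = (12.66% − 2.62%) / 12.76% = 10.04% / 12.76% = 0.7868

0.79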